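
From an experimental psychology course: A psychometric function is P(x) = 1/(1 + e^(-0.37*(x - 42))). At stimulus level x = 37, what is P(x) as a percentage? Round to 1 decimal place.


P(x) = 1/(1 + e^(-0.37*(37 - 42)))
Exponent = -0.37 * -5 = 1.85
e^(1.85) = 6.35982
P = 1/(1 + 6.35982) = 0.135873
Percentage = 13.6


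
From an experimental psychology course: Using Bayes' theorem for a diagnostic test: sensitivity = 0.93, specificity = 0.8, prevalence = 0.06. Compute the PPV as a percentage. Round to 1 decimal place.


PPV = (sens * prev) / (sens * prev + (1-spec) * (1-prev))
Numerator = 0.93 * 0.06 = 0.0558
P(positive and no disease) = (1 - spec) * (1 - prev) = (1 - 0.8) * (1 - 0.06) = 0.188
Denominator = 0.0558 + 0.188 = 0.2438
PPV = 0.0558 / 0.2438 = 0.228876
As percentage = 22.9


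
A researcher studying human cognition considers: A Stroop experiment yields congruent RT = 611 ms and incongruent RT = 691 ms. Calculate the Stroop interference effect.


Stroop effect = RT(incongruent) - RT(congruent)
= 691 - 611
= 80 ms


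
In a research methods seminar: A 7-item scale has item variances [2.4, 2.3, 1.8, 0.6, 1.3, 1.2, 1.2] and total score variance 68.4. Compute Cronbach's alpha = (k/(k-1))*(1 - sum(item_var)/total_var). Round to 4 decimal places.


alpha = (k/(k-1)) * (1 - sum(s_i^2)/s_total^2)
sum(item variances) = 10.8
k/(k-1) = 7/6 = 1.166667
1 - 10.8/68.4 = 1 - 0.157895 = 0.842105
alpha = 1.166667 * 0.842105
= 0.9825


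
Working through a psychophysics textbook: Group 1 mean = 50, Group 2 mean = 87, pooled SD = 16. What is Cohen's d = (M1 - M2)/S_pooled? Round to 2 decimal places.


Cohen's d = (M1 - M2) / S_pooled
= (50 - 87) / 16
= -37 / 16
= -2.31


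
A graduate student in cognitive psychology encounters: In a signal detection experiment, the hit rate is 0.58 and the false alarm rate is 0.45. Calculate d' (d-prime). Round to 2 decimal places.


d' = z(HR) - z(FAR)
z(0.58) = 0.2019
z(0.45) = -0.1257
d' = 0.2019 - -0.1257
= 0.33


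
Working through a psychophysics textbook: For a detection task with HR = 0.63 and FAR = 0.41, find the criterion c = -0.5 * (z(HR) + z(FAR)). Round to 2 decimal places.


c = -0.5 * (z(HR) + z(FAR))
z(0.63) = 0.3319
z(0.41) = -0.2275
c = -0.5 * (0.3319 + -0.2275)
= -0.5 * 0.1044
= -0.05


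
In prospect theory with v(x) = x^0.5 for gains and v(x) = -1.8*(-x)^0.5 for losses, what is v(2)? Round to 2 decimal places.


Since x = 2 >= 0, use v(x) = x^0.5
2^0.5 = 1.4142
v(2) = 1.41


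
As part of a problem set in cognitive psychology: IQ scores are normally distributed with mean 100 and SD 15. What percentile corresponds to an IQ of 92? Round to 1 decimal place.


z = (IQ - mean) / SD
z = (92 - 100) / 15 = -0.5333
Percentile = Phi(-0.5333) * 100
Phi(-0.5333) = 0.296913
= 29.7


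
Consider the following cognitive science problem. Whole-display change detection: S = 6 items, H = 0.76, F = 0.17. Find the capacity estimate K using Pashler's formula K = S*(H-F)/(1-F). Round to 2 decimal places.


K = S * (H - F) / (1 - F)
H - F = 0.59
1 - F = 0.83
K = 6 * 0.59 / 0.83
= 4.27


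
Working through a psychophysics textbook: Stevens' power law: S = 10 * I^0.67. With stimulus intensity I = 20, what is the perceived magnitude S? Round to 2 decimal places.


S = 10 * 20^0.67
20^0.67 = 7.442
S = 10 * 7.442
= 74.42


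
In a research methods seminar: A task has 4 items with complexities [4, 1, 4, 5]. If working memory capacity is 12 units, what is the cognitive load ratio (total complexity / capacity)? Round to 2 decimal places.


Total complexity = 4 + 1 + 4 + 5 = 14
Load = total / capacity = 14 / 12
= 1.17


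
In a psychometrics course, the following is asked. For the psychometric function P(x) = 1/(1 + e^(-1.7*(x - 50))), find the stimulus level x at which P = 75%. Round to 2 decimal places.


At P = 0.75: 0.75 = 1/(1 + e^(-k*(x-x0)))
Solving: e^(-k*(x-x0)) = 1/3
x = x0 + ln(3)/k
ln(3) = 1.0986
x = 50 + 1.0986/1.7
= 50 + 0.6462
= 50.65


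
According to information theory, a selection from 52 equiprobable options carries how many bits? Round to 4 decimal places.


H = log2(n)
H = log2(52)
= 5.7004


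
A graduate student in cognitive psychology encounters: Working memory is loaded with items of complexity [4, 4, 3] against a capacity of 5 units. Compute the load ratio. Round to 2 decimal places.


Total complexity = 4 + 4 + 3 = 11
Load = total / capacity = 11 / 5
= 2.20


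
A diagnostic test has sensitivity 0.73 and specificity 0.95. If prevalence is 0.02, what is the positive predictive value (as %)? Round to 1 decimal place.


PPV = (sens * prev) / (sens * prev + (1-spec) * (1-prev))
Numerator = 0.73 * 0.02 = 0.0146
P(positive and no disease) = (1 - spec) * (1 - prev) = (1 - 0.95) * (1 - 0.02) = 0.049
Denominator = 0.0146 + 0.049 = 0.0636
PPV = 0.0146 / 0.0636 = 0.22956
As percentage = 23.0


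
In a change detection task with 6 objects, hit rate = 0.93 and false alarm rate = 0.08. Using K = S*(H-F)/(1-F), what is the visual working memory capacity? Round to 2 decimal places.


K = S * (H - F) / (1 - F)
H - F = 0.85
1 - F = 0.92
K = 6 * 0.85 / 0.92
= 5.54


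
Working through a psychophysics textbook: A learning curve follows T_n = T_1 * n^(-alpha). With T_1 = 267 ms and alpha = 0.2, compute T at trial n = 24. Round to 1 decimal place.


T_n = 267 * 24^(-0.2)
24^(-0.2) = 0.529612
T_n = 267 * 0.529612
= 141.4 ms


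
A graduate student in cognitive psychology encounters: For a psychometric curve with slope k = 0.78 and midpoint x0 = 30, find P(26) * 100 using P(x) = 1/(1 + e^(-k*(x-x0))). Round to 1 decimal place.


P(x) = 1/(1 + e^(-0.78*(26 - 30)))
Exponent = -0.78 * -4 = 3.12
e^(3.12) = 22.64638
P = 1/(1 + 22.64638) = 0.04229
Percentage = 4.2


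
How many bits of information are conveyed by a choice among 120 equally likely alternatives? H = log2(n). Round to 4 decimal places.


H = log2(n)
H = log2(120)
= 6.9069


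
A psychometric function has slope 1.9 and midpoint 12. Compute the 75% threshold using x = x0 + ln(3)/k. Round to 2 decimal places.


At P = 0.75: 0.75 = 1/(1 + e^(-k*(x-x0)))
Solving: e^(-k*(x-x0)) = 1/3
x = x0 + ln(3)/k
ln(3) = 1.0986
x = 12 + 1.0986/1.9
= 12 + 0.5782
= 12.58


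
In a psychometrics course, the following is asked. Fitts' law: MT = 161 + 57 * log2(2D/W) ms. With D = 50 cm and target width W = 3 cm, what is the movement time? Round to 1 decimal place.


MT = 161 + 57 * log2(2*50/3)
2D/W = 33.333333
log2(33.333333) = 5.0589
MT = 161 + 57 * 5.0589
= 449.4 ms


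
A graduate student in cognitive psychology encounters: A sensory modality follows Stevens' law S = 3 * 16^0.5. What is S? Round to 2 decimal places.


S = 3 * 16^0.5
16^0.5 = 4.0
S = 3 * 4.0
= 12.00


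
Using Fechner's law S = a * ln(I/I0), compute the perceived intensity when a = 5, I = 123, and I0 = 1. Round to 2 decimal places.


S = 5 * ln(123/1)
I/I0 = 123.0
ln(123.0) = 4.8122
S = 5 * 4.8122
= 24.06


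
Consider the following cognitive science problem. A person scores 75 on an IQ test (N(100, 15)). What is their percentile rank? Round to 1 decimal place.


z = (IQ - mean) / SD
z = (75 - 100) / 15 = -1.6667
Percentile = Phi(-1.6667) * 100
Phi(-1.6667) = 0.047787
= 4.8


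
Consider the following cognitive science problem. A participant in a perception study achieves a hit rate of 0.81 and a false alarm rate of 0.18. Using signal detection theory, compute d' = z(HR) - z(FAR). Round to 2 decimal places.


d' = z(HR) - z(FAR)
z(0.81) = 0.8779
z(0.18) = -0.9154
d' = 0.8779 - -0.9154
= 1.79


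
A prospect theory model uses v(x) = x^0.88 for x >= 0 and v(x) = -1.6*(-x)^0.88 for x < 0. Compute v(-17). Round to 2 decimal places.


Since x = -17 < 0, use v(x) = -lambda*(-x)^alpha
(-x) = 17
17^0.88 = 12.1003
v(-17) = -1.6 * 12.1003
= -19.36


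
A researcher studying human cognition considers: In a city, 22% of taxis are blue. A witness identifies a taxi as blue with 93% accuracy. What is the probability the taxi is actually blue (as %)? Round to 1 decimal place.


P(blue | says blue) = P(says blue | blue)*P(blue) / [P(says blue | blue)*P(blue) + P(says blue | not blue)*P(not blue)]
Numerator = 0.93 * 0.22 = 0.2046
False identification = 0.07 * 0.78 = 0.0546
P = 0.2046 / (0.2046 + 0.0546)
= 0.2046 / 0.2592
As percentage = 78.9


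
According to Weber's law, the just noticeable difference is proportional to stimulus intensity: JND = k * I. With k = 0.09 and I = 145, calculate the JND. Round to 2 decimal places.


JND = k * I
JND = 0.09 * 145
= 13.05


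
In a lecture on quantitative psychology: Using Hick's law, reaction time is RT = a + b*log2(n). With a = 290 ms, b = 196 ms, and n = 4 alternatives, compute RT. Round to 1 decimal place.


RT = 290 + 196 * log2(4)
log2(4) = 2.0
RT = 290 + 196 * 2.0
= 290 + 392.0
= 682.0 ms


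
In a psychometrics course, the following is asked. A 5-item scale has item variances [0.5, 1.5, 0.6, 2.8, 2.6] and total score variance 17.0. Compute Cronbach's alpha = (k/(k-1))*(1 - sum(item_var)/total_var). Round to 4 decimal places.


alpha = (k/(k-1)) * (1 - sum(s_i^2)/s_total^2)
sum(item variances) = 8.0
k/(k-1) = 5/4 = 1.25
1 - 8.0/17.0 = 1 - 0.470588 = 0.529412
alpha = 1.25 * 0.529412
= 0.6618


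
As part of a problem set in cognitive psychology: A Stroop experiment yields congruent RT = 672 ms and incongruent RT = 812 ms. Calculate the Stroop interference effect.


Stroop effect = RT(incongruent) - RT(congruent)
= 812 - 672
= 140 ms


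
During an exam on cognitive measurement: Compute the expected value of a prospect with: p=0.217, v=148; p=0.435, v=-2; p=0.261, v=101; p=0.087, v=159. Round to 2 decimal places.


EU = sum(p_i * v_i)
0.217 * 148 = 32.116
0.435 * -2 = -0.87
0.261 * 101 = 26.361
0.087 * 159 = 13.833
EU = 32.116 + -0.87 + 26.361 + 13.833
= 71.44


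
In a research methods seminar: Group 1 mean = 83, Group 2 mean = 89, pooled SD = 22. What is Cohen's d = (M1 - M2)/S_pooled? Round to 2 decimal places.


Cohen's d = (M1 - M2) / S_pooled
= (83 - 89) / 22
= -6 / 22
= -0.27


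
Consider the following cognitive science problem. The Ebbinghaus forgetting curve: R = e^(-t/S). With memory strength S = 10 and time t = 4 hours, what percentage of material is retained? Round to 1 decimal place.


R = e^(-t/S)
-t/S = -4/10 = -0.4
R = e^(-0.4) = 0.67032
Percentage = 0.67032 * 100
= 67.0


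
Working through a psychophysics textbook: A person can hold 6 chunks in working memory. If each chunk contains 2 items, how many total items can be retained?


Total items = chunks * items_per_chunk
= 6 * 2
= 12


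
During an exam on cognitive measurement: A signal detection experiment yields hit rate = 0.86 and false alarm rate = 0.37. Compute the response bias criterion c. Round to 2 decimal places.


c = -0.5 * (z(HR) + z(FAR))
z(0.86) = 1.0803
z(0.37) = -0.3319
c = -0.5 * (1.0803 + -0.3319)
= -0.5 * 0.7484
= -0.37


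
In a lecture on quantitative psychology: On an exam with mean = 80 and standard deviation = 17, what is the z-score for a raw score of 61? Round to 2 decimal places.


z = (X - mu) / sigma
= (61 - 80) / 17
= -19 / 17
= -1.12


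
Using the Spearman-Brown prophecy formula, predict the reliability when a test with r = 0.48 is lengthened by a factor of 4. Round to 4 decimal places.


r_new = n*r / (1 + (n-1)*r)
Numerator = 4 * 0.48 = 1.92
Denominator = 1 + 3 * 0.48 = 2.44
r_new = 1.92 / 2.44
= 0.7869


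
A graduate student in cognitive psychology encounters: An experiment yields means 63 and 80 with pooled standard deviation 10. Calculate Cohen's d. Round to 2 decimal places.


Cohen's d = (M1 - M2) / S_pooled
= (63 - 80) / 10
= -17 / 10
= -1.70


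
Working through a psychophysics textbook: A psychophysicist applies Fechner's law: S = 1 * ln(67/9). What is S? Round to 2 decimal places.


S = 1 * ln(67/9)
I/I0 = 7.444444
ln(7.444444) = 2.0075
S = 1 * 2.0075
= 2.01


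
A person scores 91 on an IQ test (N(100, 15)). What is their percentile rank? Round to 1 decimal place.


z = (IQ - mean) / SD
z = (91 - 100) / 15 = -0.6
Percentile = Phi(-0.6) * 100
Phi(-0.6) = 0.274253
= 27.4


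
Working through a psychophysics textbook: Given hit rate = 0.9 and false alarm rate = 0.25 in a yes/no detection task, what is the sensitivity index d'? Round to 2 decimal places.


d' = z(HR) - z(FAR)
z(0.9) = 1.2816
z(0.25) = -0.6745
d' = 1.2816 - -0.6745
= 1.96


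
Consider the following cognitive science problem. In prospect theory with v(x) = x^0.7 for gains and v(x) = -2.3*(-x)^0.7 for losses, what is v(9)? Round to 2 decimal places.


Since x = 9 >= 0, use v(x) = x^0.7
9^0.7 = 4.6555
v(9) = 4.66


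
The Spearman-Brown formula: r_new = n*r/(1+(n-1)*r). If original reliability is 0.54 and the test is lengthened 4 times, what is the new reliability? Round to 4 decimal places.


r_new = n*r / (1 + (n-1)*r)
Numerator = 4 * 0.54 = 2.16
Denominator = 1 + 3 * 0.54 = 2.62
r_new = 2.16 / 2.62
= 0.8244


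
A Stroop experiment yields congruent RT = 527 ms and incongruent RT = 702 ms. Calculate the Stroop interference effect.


Stroop effect = RT(incongruent) - RT(congruent)
= 702 - 527
= 175 ms


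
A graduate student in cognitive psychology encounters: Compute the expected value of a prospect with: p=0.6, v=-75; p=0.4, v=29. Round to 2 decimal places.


EU = sum(p_i * v_i)
0.6 * -75 = -45.0
0.4 * 29 = 11.6
EU = -45.0 + 11.6
= -33.40


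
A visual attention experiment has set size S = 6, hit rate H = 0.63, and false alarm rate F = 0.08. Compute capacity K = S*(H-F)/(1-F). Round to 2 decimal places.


K = S * (H - F) / (1 - F)
H - F = 0.55
1 - F = 0.92
K = 6 * 0.55 / 0.92
= 3.59


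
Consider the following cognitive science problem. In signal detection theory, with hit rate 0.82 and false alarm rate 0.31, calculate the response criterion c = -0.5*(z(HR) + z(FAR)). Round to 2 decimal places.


c = -0.5 * (z(HR) + z(FAR))
z(0.82) = 0.9154
z(0.31) = -0.4959
c = -0.5 * (0.9154 + -0.4959)
= -0.5 * 0.4195
= -0.21


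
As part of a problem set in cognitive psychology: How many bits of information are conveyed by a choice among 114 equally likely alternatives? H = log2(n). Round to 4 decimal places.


H = log2(n)
H = log2(114)
= 6.8329


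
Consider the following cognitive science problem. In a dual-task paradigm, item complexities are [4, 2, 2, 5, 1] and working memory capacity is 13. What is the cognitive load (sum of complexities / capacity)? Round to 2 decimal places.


Total complexity = 4 + 2 + 2 + 5 + 1 = 14
Load = total / capacity = 14 / 13
= 1.08


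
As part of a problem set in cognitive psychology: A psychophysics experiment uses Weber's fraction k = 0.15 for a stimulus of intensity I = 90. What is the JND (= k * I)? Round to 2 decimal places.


JND = k * I
JND = 0.15 * 90
= 13.50


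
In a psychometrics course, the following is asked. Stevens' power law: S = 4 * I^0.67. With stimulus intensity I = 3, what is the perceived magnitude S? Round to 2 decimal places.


S = 4 * 3^0.67
3^0.67 = 2.0877
S = 4 * 2.0877
= 8.35


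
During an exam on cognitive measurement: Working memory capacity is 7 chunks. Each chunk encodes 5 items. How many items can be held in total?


Total items = chunks * items_per_chunk
= 7 * 5
= 35


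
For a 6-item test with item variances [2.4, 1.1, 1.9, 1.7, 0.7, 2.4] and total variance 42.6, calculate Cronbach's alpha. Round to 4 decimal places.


alpha = (k/(k-1)) * (1 - sum(s_i^2)/s_total^2)
sum(item variances) = 10.2
k/(k-1) = 6/5 = 1.2
1 - 10.2/42.6 = 1 - 0.239437 = 0.760563
alpha = 1.2 * 0.760563
= 0.9127


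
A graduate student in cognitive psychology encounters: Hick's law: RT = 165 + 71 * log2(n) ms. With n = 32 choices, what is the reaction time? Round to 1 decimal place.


RT = 165 + 71 * log2(32)
log2(32) = 5.0
RT = 165 + 71 * 5.0
= 165 + 355.0
= 520.0 ms


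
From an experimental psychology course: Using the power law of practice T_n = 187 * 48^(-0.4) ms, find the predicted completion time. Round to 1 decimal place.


T_n = 187 * 48^(-0.4)
48^(-0.4) = 0.212571
T_n = 187 * 0.212571
= 39.8 ms


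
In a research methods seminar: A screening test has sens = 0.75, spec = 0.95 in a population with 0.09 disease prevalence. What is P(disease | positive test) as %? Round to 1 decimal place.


PPV = (sens * prev) / (sens * prev + (1-spec) * (1-prev))
Numerator = 0.75 * 0.09 = 0.0675
P(positive and no disease) = (1 - spec) * (1 - prev) = (1 - 0.95) * (1 - 0.09) = 0.0455
Denominator = 0.0675 + 0.0455 = 0.113
PPV = 0.0675 / 0.113 = 0.597345
As percentage = 59.7


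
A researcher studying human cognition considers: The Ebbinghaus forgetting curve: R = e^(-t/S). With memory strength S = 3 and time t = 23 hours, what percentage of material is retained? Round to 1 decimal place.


R = e^(-t/S)
-t/S = -23/3 = -7.666667
R = e^(-7.666667) = 0.000468
Percentage = 0.000468 * 100
= 0.0


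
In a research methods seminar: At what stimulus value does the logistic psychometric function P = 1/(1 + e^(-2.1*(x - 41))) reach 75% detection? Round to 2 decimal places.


At P = 0.75: 0.75 = 1/(1 + e^(-k*(x-x0)))
Solving: e^(-k*(x-x0)) = 1/3
x = x0 + ln(3)/k
ln(3) = 1.0986
x = 41 + 1.0986/2.1
= 41 + 0.5231
= 41.52


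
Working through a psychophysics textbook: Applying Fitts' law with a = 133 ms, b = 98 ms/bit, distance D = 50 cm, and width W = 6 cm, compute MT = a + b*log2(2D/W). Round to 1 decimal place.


MT = 133 + 98 * log2(2*50/6)
2D/W = 16.666667
log2(16.666667) = 4.0589
MT = 133 + 98 * 4.0589
= 530.8 ms


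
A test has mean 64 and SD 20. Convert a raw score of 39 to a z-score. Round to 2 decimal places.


z = (X - mu) / sigma
= (39 - 64) / 20
= -25 / 20
= -1.25


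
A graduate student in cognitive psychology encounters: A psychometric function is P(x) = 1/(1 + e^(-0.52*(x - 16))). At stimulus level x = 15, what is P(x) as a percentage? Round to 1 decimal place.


P(x) = 1/(1 + e^(-0.52*(15 - 16)))
Exponent = -0.52 * -1 = 0.52
e^(0.52) = 1.682028
P = 1/(1 + 1.682028) = 0.372852
Percentage = 37.3


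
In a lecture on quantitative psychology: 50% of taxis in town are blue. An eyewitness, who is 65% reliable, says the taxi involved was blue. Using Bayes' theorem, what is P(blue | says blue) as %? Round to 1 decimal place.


P(blue | says blue) = P(says blue | blue)*P(blue) / [P(says blue | blue)*P(blue) + P(says blue | not blue)*P(not blue)]
Numerator = 0.65 * 0.5 = 0.325
False identification = 0.35 * 0.5 = 0.175
P = 0.325 / (0.325 + 0.175)
= 0.325 / 0.5
As percentage = 65.0


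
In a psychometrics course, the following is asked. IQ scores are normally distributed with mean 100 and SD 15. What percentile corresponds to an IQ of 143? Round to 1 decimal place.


z = (IQ - mean) / SD
z = (143 - 100) / 15 = 2.8667
Percentile = Phi(2.8667) * 100
Phi(2.8667) = 0.997926
= 99.8


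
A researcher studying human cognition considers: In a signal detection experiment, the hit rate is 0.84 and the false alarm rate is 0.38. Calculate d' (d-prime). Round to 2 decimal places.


d' = z(HR) - z(FAR)
z(0.84) = 0.9945
z(0.38) = -0.3055
d' = 0.9945 - -0.3055
= 1.30


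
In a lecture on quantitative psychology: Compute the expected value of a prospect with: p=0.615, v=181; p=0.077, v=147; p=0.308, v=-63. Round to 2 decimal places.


EU = sum(p_i * v_i)
0.615 * 181 = 111.315
0.077 * 147 = 11.319
0.308 * -63 = -19.404
EU = 111.315 + 11.319 + -19.404
= 103.23


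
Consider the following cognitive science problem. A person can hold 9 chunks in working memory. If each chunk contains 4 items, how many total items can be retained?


Total items = chunks * items_per_chunk
= 9 * 4
= 36


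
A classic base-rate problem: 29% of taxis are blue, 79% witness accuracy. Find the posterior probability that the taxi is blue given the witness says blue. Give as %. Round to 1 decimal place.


P(blue | says blue) = P(says blue | blue)*P(blue) / [P(says blue | blue)*P(blue) + P(says blue | not blue)*P(not blue)]
Numerator = 0.79 * 0.29 = 0.2291
False identification = 0.21 * 0.71 = 0.1491
P = 0.2291 / (0.2291 + 0.1491)
= 0.2291 / 0.3782
As percentage = 60.6


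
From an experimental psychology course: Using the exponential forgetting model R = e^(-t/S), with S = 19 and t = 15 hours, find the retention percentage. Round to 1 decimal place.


R = e^(-t/S)
-t/S = -15/19 = -0.789474
R = e^(-0.789474) = 0.454084
Percentage = 0.454084 * 100
= 45.4


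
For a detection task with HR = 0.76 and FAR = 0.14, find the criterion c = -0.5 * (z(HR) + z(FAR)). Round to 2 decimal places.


c = -0.5 * (z(HR) + z(FAR))
z(0.76) = 0.7063
z(0.14) = -1.0803
c = -0.5 * (0.7063 + -1.0803)
= -0.5 * -0.374
= 0.19


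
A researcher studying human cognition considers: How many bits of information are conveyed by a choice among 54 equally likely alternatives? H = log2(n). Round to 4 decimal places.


H = log2(n)
H = log2(54)
= 5.7549


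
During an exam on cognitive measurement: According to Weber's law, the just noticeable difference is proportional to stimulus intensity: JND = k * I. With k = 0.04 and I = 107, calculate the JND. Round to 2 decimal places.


JND = k * I
JND = 0.04 * 107
= 4.28


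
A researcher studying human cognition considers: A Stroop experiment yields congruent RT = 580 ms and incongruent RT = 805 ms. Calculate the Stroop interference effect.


Stroop effect = RT(incongruent) - RT(congruent)
= 805 - 580
= 225 ms


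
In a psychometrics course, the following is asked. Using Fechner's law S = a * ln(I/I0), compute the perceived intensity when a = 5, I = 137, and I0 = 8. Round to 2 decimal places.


S = 5 * ln(137/8)
I/I0 = 17.125
ln(17.125) = 2.8405
S = 5 * 2.8405
= 14.20


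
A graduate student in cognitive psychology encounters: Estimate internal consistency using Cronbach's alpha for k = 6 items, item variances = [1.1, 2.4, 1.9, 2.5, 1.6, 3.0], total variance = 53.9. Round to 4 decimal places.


alpha = (k/(k-1)) * (1 - sum(s_i^2)/s_total^2)
sum(item variances) = 12.5
k/(k-1) = 6/5 = 1.2
1 - 12.5/53.9 = 1 - 0.231911 = 0.768089
alpha = 1.2 * 0.768089
= 0.9217


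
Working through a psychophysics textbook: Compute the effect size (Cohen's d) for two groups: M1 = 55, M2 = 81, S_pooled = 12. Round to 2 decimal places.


Cohen's d = (M1 - M2) / S_pooled
= (55 - 81) / 12
= -26 / 12
= -2.17


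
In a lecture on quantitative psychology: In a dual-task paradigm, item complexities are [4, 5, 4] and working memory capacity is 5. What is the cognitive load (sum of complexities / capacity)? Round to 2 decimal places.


Total complexity = 4 + 5 + 4 = 13
Load = total / capacity = 13 / 5
= 2.60


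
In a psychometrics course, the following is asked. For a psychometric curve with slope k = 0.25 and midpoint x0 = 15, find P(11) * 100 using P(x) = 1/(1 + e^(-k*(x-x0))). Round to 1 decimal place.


P(x) = 1/(1 + e^(-0.25*(11 - 15)))
Exponent = -0.25 * -4 = 1.0
e^(1.0) = 2.718282
P = 1/(1 + 2.718282) = 0.268941
Percentage = 26.9


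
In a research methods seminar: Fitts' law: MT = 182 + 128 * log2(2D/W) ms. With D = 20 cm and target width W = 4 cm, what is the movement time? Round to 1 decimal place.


MT = 182 + 128 * log2(2*20/4)
2D/W = 10.0
log2(10.0) = 3.3219
MT = 182 + 128 * 3.3219
= 607.2 ms


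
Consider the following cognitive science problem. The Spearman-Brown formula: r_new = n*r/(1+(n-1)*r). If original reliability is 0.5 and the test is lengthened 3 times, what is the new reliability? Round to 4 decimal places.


r_new = n*r / (1 + (n-1)*r)
Numerator = 3 * 0.5 = 1.5
Denominator = 1 + 2 * 0.5 = 2.0
r_new = 1.5 / 2.0
= 0.7500


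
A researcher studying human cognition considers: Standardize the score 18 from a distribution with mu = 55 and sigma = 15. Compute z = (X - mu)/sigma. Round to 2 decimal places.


z = (X - mu) / sigma
= (18 - 55) / 15
= -37 / 15
= -2.47


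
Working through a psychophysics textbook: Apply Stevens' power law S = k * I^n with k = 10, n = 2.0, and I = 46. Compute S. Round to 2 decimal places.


S = 10 * 46^2.0
46^2.0 = 2116.0
S = 10 * 2116.0
= 21160.00


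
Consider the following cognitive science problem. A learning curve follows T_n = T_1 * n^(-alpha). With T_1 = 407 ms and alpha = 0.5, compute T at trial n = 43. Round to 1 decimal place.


T_n = 407 * 43^(-0.5)
43^(-0.5) = 0.152499
T_n = 407 * 0.152499
= 62.1 ms


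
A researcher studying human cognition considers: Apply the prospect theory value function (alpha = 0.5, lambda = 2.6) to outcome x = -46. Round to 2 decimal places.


Since x = -46 < 0, use v(x) = -lambda*(-x)^alpha
(-x) = 46
46^0.5 = 6.7823
v(-46) = -2.6 * 6.7823
= -17.63


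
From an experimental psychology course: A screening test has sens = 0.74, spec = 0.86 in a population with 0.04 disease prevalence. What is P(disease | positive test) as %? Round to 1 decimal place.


PPV = (sens * prev) / (sens * prev + (1-spec) * (1-prev))
Numerator = 0.74 * 0.04 = 0.0296
P(positive and no disease) = (1 - spec) * (1 - prev) = (1 - 0.86) * (1 - 0.04) = 0.1344
Denominator = 0.0296 + 0.1344 = 0.164
PPV = 0.0296 / 0.164 = 0.180488
As percentage = 18.0


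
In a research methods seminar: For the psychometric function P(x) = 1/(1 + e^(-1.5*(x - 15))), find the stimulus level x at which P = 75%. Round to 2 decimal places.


At P = 0.75: 0.75 = 1/(1 + e^(-k*(x-x0)))
Solving: e^(-k*(x-x0)) = 1/3
x = x0 + ln(3)/k
ln(3) = 1.0986
x = 15 + 1.0986/1.5
= 15 + 0.7324
= 15.73


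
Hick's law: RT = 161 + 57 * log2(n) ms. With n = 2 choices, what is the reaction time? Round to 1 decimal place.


RT = 161 + 57 * log2(2)
log2(2) = 1.0
RT = 161 + 57 * 1.0
= 161 + 57.0
= 218.0 ms


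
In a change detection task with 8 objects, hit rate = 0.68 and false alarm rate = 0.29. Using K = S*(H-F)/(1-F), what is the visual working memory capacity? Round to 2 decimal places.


K = S * (H - F) / (1 - F)
H - F = 0.39
1 - F = 0.71
K = 8 * 0.39 / 0.71
= 4.39


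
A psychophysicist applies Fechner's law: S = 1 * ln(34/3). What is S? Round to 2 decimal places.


S = 1 * ln(34/3)
I/I0 = 11.333333
ln(11.333333) = 2.4277
S = 1 * 2.4277
= 2.43


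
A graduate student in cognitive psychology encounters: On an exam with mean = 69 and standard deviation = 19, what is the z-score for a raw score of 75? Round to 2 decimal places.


z = (X - mu) / sigma
= (75 - 69) / 19
= 6 / 19
= 0.32


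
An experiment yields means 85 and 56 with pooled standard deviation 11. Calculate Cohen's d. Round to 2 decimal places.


Cohen's d = (M1 - M2) / S_pooled
= (85 - 56) / 11
= 29 / 11
= 2.64


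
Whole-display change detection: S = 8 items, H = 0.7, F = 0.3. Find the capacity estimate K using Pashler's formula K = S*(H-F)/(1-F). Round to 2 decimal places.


K = S * (H - F) / (1 - F)
H - F = 0.4
1 - F = 0.7
K = 8 * 0.4 / 0.7
= 4.57


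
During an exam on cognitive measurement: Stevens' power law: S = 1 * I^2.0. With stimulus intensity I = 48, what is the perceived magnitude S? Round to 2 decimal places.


S = 1 * 48^2.0
48^2.0 = 2304.0
S = 1 * 2304.0
= 2304.00


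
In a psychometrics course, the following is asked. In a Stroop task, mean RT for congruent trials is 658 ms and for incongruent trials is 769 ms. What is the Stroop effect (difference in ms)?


Stroop effect = RT(incongruent) - RT(congruent)
= 769 - 658
= 111 ms


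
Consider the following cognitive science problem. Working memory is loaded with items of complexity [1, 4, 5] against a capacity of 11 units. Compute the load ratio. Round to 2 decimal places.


Total complexity = 1 + 4 + 5 = 10
Load = total / capacity = 10 / 11
= 0.91


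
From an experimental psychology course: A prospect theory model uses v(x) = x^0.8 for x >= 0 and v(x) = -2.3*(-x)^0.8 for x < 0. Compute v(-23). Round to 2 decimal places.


Since x = -23 < 0, use v(x) = -lambda*(-x)^alpha
(-x) = 23
23^0.8 = 12.2852
v(-23) = -2.3 * 12.2852
= -28.26


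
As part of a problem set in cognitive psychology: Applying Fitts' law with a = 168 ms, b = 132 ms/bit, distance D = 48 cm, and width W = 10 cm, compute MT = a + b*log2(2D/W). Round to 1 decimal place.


MT = 168 + 132 * log2(2*48/10)
2D/W = 9.6
log2(9.6) = 3.263
MT = 168 + 132 * 3.263
= 598.7 ms


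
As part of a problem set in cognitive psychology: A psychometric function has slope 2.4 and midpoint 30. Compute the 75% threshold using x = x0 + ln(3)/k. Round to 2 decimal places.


At P = 0.75: 0.75 = 1/(1 + e^(-k*(x-x0)))
Solving: e^(-k*(x-x0)) = 1/3
x = x0 + ln(3)/k
ln(3) = 1.0986
x = 30 + 1.0986/2.4
= 30 + 0.4578
= 30.46


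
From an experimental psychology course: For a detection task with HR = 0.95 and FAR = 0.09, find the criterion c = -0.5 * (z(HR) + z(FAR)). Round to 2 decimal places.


c = -0.5 * (z(HR) + z(FAR))
z(0.95) = 1.6449
z(0.09) = -1.3408
c = -0.5 * (1.6449 + -1.3408)
= -0.5 * 0.3041
= -0.15


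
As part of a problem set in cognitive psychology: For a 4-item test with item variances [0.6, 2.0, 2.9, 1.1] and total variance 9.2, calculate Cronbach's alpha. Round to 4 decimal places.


alpha = (k/(k-1)) * (1 - sum(s_i^2)/s_total^2)
sum(item variances) = 6.6
k/(k-1) = 4/3 = 1.333333
1 - 6.6/9.2 = 1 - 0.717391 = 0.282609
alpha = 1.333333 * 0.282609
= 0.3768


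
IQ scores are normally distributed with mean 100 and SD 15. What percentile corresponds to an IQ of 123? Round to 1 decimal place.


z = (IQ - mean) / SD
z = (123 - 100) / 15 = 1.5333
Percentile = Phi(1.5333) * 100
Phi(1.5333) = 0.937399
= 93.7


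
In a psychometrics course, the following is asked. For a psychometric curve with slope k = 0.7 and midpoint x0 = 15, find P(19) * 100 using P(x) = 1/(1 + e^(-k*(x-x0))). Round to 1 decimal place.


P(x) = 1/(1 + e^(-0.7*(19 - 15)))
Exponent = -0.7 * 4 = -2.8
e^(-2.8) = 0.06081
P = 1/(1 + 0.06081) = 0.942676
Percentage = 94.3


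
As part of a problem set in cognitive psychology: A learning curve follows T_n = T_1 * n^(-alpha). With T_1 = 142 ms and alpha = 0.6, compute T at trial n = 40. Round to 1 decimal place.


T_n = 142 * 40^(-0.6)
40^(-0.6) = 0.109336
T_n = 142 * 0.109336
= 15.5 ms


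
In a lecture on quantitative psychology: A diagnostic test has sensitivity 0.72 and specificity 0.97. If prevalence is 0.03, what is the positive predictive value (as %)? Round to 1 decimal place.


PPV = (sens * prev) / (sens * prev + (1-spec) * (1-prev))
Numerator = 0.72 * 0.03 = 0.0216
P(positive and no disease) = (1 - spec) * (1 - prev) = (1 - 0.97) * (1 - 0.03) = 0.0291
Denominator = 0.0216 + 0.0291 = 0.0507
PPV = 0.0216 / 0.0507 = 0.426036
As percentage = 42.6


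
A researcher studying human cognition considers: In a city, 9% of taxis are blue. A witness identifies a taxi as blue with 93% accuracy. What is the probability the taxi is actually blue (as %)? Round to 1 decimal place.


P(blue | says blue) = P(says blue | blue)*P(blue) / [P(says blue | blue)*P(blue) + P(says blue | not blue)*P(not blue)]
Numerator = 0.93 * 0.09 = 0.0837
False identification = 0.07 * 0.91 = 0.0637
P = 0.0837 / (0.0837 + 0.0637)
= 0.0837 / 0.1474
As percentage = 56.8


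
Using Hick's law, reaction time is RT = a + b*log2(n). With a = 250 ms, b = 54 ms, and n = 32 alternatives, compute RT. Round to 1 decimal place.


RT = 250 + 54 * log2(32)
log2(32) = 5.0
RT = 250 + 54 * 5.0
= 250 + 270.0
= 520.0 ms


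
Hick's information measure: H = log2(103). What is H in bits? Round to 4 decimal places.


H = log2(n)
H = log2(103)
= 6.6865


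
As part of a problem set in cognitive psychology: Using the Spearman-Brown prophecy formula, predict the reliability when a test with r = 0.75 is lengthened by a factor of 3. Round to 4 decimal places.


r_new = n*r / (1 + (n-1)*r)
Numerator = 3 * 0.75 = 2.25
Denominator = 1 + 2 * 0.75 = 2.5
r_new = 2.25 / 2.5
= 0.9000


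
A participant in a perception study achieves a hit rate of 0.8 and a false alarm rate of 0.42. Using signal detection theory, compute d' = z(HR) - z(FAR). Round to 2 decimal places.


d' = z(HR) - z(FAR)
z(0.8) = 0.8416
z(0.42) = -0.2019
d' = 0.8416 - -0.2019
= 1.04


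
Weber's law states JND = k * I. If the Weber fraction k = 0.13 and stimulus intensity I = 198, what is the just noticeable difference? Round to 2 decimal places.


JND = k * I
JND = 0.13 * 198
= 25.74


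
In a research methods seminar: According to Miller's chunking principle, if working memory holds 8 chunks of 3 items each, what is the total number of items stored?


Total items = chunks * items_per_chunk
= 8 * 3
= 24


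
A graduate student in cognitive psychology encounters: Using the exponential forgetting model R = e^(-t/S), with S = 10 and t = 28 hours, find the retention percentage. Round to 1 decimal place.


R = e^(-t/S)
-t/S = -28/10 = -2.8
R = e^(-2.8) = 0.06081
Percentage = 0.06081 * 100
= 6.1


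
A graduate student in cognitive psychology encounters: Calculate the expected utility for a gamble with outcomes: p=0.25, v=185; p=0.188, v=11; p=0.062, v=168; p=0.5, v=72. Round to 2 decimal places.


EU = sum(p_i * v_i)
0.25 * 185 = 46.25
0.188 * 11 = 2.068
0.062 * 168 = 10.416
0.5 * 72 = 36.0
EU = 46.25 + 2.068 + 10.416 + 36.0
= 94.73


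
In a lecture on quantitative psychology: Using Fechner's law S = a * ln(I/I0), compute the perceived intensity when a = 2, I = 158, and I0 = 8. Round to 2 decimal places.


S = 2 * ln(158/8)
I/I0 = 19.75
ln(19.75) = 2.9832
S = 2 * 2.9832
= 5.97


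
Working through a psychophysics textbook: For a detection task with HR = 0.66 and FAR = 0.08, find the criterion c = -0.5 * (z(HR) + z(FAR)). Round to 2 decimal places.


c = -0.5 * (z(HR) + z(FAR))
z(0.66) = 0.4125
z(0.08) = -1.4051
c = -0.5 * (0.4125 + -1.4051)
= -0.5 * -0.9926
= 0.50


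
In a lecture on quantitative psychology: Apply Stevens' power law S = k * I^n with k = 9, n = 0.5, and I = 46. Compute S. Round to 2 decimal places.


S = 9 * 46^0.5
46^0.5 = 6.7823
S = 9 * 6.7823
= 61.04


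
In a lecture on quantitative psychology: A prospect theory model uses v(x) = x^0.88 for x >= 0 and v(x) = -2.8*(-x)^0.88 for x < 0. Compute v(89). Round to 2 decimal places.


Since x = 89 >= 0, use v(x) = x^0.88
89^0.88 = 51.9354
v(89) = 51.94


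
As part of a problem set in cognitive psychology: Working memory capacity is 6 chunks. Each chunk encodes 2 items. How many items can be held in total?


Total items = chunks * items_per_chunk
= 6 * 2
= 12


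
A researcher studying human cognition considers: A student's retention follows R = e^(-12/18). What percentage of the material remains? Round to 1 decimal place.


R = e^(-t/S)
-t/S = -12/18 = -0.666667
R = e^(-0.666667) = 0.513417
Percentage = 0.513417 * 100
= 51.3


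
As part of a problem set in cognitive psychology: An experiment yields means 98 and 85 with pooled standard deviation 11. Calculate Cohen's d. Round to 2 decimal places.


Cohen's d = (M1 - M2) / S_pooled
= (98 - 85) / 11
= 13 / 11
= 1.18


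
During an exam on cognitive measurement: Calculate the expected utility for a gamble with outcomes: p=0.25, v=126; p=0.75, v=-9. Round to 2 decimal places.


EU = sum(p_i * v_i)
0.25 * 126 = 31.5
0.75 * -9 = -6.75
EU = 31.5 + -6.75
= 24.75


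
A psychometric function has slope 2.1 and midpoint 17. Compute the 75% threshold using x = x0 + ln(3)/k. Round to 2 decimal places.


At P = 0.75: 0.75 = 1/(1 + e^(-k*(x-x0)))
Solving: e^(-k*(x-x0)) = 1/3
x = x0 + ln(3)/k
ln(3) = 1.0986
x = 17 + 1.0986/2.1
= 17 + 0.5231
= 17.52


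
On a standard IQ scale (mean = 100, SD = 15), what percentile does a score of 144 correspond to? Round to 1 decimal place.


z = (IQ - mean) / SD
z = (144 - 100) / 15 = 2.9333
Percentile = Phi(2.9333) * 100
Phi(2.9333) = 0.998323
= 99.8


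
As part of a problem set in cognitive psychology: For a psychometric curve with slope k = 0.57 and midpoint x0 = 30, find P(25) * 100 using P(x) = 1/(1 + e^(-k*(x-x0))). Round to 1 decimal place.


P(x) = 1/(1 + e^(-0.57*(25 - 30)))
Exponent = -0.57 * -5 = 2.85
e^(2.85) = 17.287782
P = 1/(1 + 17.287782) = 0.054681
Percentage = 5.5


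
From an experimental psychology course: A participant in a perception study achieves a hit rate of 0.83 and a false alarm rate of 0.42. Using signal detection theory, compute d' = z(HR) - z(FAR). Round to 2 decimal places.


d' = z(HR) - z(FAR)
z(0.83) = 0.9542
z(0.42) = -0.2019
d' = 0.9542 - -0.2019
= 1.16


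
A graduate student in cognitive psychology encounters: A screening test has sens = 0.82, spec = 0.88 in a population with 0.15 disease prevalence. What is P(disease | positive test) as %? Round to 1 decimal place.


PPV = (sens * prev) / (sens * prev + (1-spec) * (1-prev))
Numerator = 0.82 * 0.15 = 0.123
P(positive and no disease) = (1 - spec) * (1 - prev) = (1 - 0.88) * (1 - 0.15) = 0.102
Denominator = 0.123 + 0.102 = 0.225
PPV = 0.123 / 0.225 = 0.546667
As percentage = 54.7


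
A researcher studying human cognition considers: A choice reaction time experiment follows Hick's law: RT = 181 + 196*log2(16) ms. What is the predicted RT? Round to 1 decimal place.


RT = 181 + 196 * log2(16)
log2(16) = 4.0
RT = 181 + 196 * 4.0
= 181 + 784.0
= 965.0 ms


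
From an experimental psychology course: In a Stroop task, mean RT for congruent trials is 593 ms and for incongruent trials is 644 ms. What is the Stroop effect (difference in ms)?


Stroop effect = RT(incongruent) - RT(congruent)
= 644 - 593
= 51 ms


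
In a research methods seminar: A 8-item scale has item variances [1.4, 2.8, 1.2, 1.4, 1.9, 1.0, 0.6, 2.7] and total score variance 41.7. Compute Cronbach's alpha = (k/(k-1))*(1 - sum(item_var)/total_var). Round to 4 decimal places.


alpha = (k/(k-1)) * (1 - sum(s_i^2)/s_total^2)
sum(item variances) = 13.0
k/(k-1) = 8/7 = 1.142857
1 - 13.0/41.7 = 1 - 0.311751 = 0.688249
alpha = 1.142857 * 0.688249
= 0.7866


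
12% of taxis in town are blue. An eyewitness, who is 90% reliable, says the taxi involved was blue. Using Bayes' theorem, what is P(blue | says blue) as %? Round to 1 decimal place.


P(blue | says blue) = P(says blue | blue)*P(blue) / [P(says blue | blue)*P(blue) + P(says blue | not blue)*P(not blue)]
Numerator = 0.9 * 0.12 = 0.108
False identification = 0.1 * 0.88 = 0.088
P = 0.108 / (0.108 + 0.088)
= 0.108 / 0.196
As percentage = 55.1


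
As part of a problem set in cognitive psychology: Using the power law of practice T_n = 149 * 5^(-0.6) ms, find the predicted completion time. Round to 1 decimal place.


T_n = 149 * 5^(-0.6)
5^(-0.6) = 0.380731
T_n = 149 * 0.380731
= 56.7 ms


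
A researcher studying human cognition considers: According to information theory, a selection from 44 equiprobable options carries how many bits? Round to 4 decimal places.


H = log2(n)
H = log2(44)
= 5.4594


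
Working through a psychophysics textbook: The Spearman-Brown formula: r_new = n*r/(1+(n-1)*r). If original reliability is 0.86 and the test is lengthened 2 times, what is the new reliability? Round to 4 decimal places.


r_new = n*r / (1 + (n-1)*r)
Numerator = 2 * 0.86 = 1.72
Denominator = 1 + 1 * 0.86 = 1.86
r_new = 1.72 / 1.86
= 0.9247


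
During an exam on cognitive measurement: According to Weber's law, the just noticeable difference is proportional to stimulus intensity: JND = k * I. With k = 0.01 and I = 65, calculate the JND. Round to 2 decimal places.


JND = k * I
JND = 0.01 * 65
= 0.65


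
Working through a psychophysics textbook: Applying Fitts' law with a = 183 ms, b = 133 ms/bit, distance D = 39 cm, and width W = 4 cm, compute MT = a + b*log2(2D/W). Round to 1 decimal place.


MT = 183 + 133 * log2(2*39/4)
2D/W = 19.5
log2(19.5) = 4.2854
MT = 183 + 133 * 4.2854
= 753.0 ms


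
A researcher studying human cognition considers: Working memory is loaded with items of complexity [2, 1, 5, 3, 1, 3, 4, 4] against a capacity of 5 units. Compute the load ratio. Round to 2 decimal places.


Total complexity = 2 + 1 + 5 + 3 + 1 + 3 + 4 + 4 = 23
Load = total / capacity = 23 / 5
= 4.60
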